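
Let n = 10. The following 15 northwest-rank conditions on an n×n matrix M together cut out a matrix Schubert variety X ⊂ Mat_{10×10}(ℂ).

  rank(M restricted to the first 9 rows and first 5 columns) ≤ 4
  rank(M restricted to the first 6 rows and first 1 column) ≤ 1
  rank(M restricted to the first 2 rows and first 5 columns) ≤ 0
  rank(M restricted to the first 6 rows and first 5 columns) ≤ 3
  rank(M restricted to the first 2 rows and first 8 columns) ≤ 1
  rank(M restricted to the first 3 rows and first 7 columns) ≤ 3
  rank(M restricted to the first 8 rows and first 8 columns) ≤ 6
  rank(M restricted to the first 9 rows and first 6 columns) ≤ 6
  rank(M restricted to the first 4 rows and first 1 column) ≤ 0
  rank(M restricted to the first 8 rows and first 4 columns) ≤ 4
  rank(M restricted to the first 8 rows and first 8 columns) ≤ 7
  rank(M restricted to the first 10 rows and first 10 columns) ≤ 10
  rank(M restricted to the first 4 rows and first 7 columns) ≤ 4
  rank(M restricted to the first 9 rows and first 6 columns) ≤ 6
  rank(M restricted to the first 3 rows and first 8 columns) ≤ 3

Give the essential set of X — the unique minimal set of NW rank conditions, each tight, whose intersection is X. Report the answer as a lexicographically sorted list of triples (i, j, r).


Rank table r_w(10×10) implied by the 15 constraints:

  R[1]: 0, 0, 0, 0, 0, 1, 1, 1, 1, 1
  R[2]: 0, 0, 0, 0, 0, 1, 1, 1, 2, 2
  R[3]: 0, 1, 1, 1, 1, 2, 2, 2, 3, 3
  R[4]: 0, 1, 2, 2, 2, 3, 3, 3, 4, 4
  R[5]: 1, 2, 3, 3, 3, 4, 4, 4, 5, 5
  R[6]: 1, 2, 3, 3, 3, 4, 5, 5, 6, 6
  R[7]: 1, 2, 3, 4, 4, 5, 6, 6, 7, 7
  R[8]: 1, 2, 3, 4, 4, 5, 6, 6, 7, 8
  R[9]: 1, 2, 3, 4, 4, 5, 6, 7, 8, 9
  R[10]: 1, 2, 3, 4, 5, 6, 7, 8, 9, 10

reading off 1-entries of Δ²R: w = (6, 9, 2, 3, 1, 7, 4, 10, 8, 5).

Fulton essential set (6 of the 19 Rothe cells):

[(2, 5, 0), (2, 8, 1), (4, 1, 0), (6, 5, 3), (8, 8, 6), (9, 5, 4)]


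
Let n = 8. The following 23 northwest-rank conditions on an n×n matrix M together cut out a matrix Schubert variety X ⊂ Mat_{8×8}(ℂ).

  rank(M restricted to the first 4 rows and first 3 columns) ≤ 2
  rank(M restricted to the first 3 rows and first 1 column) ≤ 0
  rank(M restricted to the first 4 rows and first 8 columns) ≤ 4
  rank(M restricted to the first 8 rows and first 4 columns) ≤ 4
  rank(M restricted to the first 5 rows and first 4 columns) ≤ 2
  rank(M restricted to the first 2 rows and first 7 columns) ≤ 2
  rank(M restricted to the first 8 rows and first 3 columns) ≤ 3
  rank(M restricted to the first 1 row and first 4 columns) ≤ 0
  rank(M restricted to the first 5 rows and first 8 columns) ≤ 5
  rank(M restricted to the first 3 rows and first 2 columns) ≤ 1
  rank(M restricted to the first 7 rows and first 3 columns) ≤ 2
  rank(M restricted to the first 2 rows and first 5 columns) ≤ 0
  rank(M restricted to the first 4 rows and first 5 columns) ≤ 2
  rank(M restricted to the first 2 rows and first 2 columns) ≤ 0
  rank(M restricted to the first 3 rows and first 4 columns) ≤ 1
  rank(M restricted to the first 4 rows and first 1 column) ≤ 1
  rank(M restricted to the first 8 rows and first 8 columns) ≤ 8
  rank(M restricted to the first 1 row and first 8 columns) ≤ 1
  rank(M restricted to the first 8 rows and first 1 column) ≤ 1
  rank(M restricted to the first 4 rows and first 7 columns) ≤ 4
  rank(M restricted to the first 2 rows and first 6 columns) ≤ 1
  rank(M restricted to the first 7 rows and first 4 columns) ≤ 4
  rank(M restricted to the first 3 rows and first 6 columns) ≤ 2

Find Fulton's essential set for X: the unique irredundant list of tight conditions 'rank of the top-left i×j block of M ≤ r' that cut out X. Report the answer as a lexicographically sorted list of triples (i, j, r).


Computing R[i][j] = min implied NW-rank bound (n=8, 23 conditions):

  i=1: 0 0 0 0 0 1 1 1
  i=2: 0 0 0 0 0 1 2 2
  i=3: 0 1 1 1 1 2 3 3
  i=4: 1 2 2 2 2 3 4 4
  i=5: 1 2 2 2 3 4 5 5
  i=6: 1 2 2 3 4 5 6 6
  i=7: 1 2 2 3 4 5 6 7
  i=8: 1 2 3 4 5 6 7 8

second differences of R give the permutation w = (6, 7, 2, 1, 5, 4, 8, 3).

|D(w)|=15, |Ess(w)|=4:

[(2, 5, 0), (3, 1, 0), (5, 4, 2), (7, 3, 2)]


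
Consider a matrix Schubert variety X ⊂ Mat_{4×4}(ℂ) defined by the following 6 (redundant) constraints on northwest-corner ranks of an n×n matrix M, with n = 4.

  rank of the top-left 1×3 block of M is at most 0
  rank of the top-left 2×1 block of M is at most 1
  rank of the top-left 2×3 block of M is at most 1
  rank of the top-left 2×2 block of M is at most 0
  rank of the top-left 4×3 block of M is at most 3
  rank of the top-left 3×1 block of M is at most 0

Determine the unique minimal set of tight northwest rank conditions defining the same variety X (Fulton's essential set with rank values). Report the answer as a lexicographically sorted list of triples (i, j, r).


Recovering R(i,j) via the rank-extension bound from the 6 conditions:

  row 1: 0, 0, 0, 1
  row 2: 0, 0, 1, 2
  row 3: 0, 1, 2, 3
  row 4: 1, 2, 3, 4

hence w(1..4) = (4, 3, 2, 1).

3 SE-corners of the 6-cell Rothe diagram give Ess(w):

[(1, 3, 0), (2, 2, 0), (3, 1, 0)]


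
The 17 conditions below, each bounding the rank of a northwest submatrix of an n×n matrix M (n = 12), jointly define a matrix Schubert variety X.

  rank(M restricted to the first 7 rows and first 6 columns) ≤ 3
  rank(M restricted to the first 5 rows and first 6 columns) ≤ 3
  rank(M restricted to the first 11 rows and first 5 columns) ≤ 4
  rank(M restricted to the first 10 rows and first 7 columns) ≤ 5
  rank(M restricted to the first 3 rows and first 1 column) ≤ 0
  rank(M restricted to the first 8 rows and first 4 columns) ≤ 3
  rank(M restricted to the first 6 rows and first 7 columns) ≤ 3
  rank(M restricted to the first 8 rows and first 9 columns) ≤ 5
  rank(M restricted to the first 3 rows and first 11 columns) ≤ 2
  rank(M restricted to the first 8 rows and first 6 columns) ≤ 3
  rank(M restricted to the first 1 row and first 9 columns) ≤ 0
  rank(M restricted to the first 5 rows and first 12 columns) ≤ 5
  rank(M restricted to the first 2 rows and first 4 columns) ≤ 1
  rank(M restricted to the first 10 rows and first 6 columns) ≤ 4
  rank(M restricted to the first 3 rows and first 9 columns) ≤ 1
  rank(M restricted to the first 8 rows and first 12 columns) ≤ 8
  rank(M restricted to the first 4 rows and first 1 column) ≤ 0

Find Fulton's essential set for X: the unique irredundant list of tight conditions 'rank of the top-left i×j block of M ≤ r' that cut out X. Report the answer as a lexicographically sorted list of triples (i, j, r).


Computing R[i][j] = min implied NW-rank bound (n=12, 17 conditions):

  R[1]: 0, 0, 0, 0, 0, 0, 0, 0, 0, 1, 1, 1
  R[2]: 0, 1, 1, 1, 1, 1, 1, 1, 1, 2, 2, 2
  R[3]: 0, 1, 1, 1, 1, 1, 1, 1, 1, 2, 2, 3
  R[4]: 0, 1, 2, 2, 2, 2, 2, 2, 2, 3, 3, 4
  R[5]: 1, 2, 3, 3, 3, 3, 3, 3, 3, 4, 4, 5
  R[6]: 1, 2, 3, 3, 3, 3, 3, 4, 4, 5, 5, 6
  R[7]: 1, 2, 3, 3, 3, 3, 4, 5, 5, 6, 6, 7
  R[8]: 1, 2, 3, 3, 3, 3, 4, 5, 5, 6, 7, 8
  R[9]: 1, 2, 3, 4, 4, 4, 5, 6, 6, 7, 8, 9
  R[10]: 1, 2, 3, 4, 4, 4, 5, 6, 7, 8, 9, 10
  R[11]: 1, 2, 3, 4, 4, 5, 6, 7, 8, 9, 10, 11
  R[12]: 1, 2, 3, 4, 5, 6, 7, 8, 9, 10, 11, 12

so w = (10, 2, 12, 3, 1, 8, 7, 11, 4, 9, 6, 5).

Rothe diagram D(w) (34 cells), 9 SE-corners (essential conditions):

[(1, 9, 0), (3, 9, 1), (3, 11, 2), (4, 1, 0), (6, 7, 3), (8, 6, 3), (8, 9, 5), (10, 6, 4), (11, 5, 4)]


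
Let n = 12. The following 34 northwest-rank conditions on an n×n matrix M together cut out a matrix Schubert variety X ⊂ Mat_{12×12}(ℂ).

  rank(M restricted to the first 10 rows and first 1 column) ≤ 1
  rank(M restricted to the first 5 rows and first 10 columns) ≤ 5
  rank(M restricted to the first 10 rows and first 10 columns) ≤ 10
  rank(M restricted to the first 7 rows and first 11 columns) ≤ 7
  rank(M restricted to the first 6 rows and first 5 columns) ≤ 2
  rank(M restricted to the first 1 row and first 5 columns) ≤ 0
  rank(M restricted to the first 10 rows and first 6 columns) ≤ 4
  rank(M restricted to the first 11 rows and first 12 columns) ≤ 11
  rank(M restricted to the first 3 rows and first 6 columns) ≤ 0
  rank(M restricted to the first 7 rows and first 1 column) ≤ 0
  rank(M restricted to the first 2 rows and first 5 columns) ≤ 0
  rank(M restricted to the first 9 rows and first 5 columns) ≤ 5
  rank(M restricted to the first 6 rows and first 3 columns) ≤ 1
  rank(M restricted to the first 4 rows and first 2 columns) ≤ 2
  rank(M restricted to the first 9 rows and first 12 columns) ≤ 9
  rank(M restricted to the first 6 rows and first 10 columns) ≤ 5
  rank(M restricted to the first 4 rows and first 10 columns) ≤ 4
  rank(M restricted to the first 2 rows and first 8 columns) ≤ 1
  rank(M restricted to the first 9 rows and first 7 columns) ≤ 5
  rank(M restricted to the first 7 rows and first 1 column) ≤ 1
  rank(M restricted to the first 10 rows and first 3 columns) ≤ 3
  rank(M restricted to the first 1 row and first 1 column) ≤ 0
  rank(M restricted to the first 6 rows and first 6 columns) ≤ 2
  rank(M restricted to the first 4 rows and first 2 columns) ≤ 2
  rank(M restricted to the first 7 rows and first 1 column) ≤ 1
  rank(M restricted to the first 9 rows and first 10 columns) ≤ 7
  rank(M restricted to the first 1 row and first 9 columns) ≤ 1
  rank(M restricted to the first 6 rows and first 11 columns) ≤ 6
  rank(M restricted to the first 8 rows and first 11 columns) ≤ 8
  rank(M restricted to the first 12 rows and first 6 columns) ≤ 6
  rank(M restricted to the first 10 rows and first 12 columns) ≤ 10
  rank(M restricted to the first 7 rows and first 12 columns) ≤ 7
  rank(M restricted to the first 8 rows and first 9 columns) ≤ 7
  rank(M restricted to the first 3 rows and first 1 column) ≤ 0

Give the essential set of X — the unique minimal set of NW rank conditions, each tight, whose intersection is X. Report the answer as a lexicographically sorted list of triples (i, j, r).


Computing R[i][j] = min implied NW-rank bound (n=12, 34 conditions):

  R[1]: 0 | 0 | 0 | 0 | 0 | 0 | 1 | 1 | 1 | 1 | 1 | 1
  R[2]: 0 | 0 | 0 | 0 | 0 | 0 | 1 | 1 | 2 | 2 | 2 | 2
  R[3]: 0 | 0 | 0 | 0 | 0 | 0 | 1 | 2 | 3 | 3 | 3 | 3
  R[4]: 0 | 1 | 1 | 1 | 1 | 1 | 2 | 3 | 4 | 4 | 4 | 4
  R[5]: 0 | 1 | 1 | 2 | 2 | 2 | 3 | 4 | 5 | 5 | 5 | 5
  R[6]: 0 | 1 | 1 | 2 | 2 | 2 | 3 | 4 | 5 | 5 | 6 | 6
  R[7]: 0 | 1 | 2 | 3 | 3 | 3 | 4 | 5 | 6 | 6 | 7 | 7
  R[8]: 1 | 2 | 3 | 4 | 4 | 4 | 5 | 6 | 7 | 7 | 8 | 8
  R[9]: 1 | 2 | 3 | 4 | 4 | 4 | 5 | 6 | 7 | 7 | 8 | 9
  R[10]: 1 | 2 | 3 | 4 | 4 | 4 | 5 | 6 | 7 | 8 | 9 | 10
  R[11]: 1 | 2 | 3 | 4 | 5 | 5 | 6 | 7 | 8 | 9 | 10 | 11
  R[12]: 1 | 2 | 3 | 4 | 5 | 6 | 7 | 8 | 9 | 10 | 11 | 12

second differences of R give the permutation w = (7, 9, 8, 2, 4, 11, 3, 1, 12, 10, 5, 6).

Rothe diagram D(w) (33 cells), 8 SE-corners (essential conditions):

[(2, 8, 1), (3, 6, 0), (6, 3, 1), (6, 6, 2), (6, 10, 5), (7, 1, 0), (9, 10, 7), (10, 6, 4)]


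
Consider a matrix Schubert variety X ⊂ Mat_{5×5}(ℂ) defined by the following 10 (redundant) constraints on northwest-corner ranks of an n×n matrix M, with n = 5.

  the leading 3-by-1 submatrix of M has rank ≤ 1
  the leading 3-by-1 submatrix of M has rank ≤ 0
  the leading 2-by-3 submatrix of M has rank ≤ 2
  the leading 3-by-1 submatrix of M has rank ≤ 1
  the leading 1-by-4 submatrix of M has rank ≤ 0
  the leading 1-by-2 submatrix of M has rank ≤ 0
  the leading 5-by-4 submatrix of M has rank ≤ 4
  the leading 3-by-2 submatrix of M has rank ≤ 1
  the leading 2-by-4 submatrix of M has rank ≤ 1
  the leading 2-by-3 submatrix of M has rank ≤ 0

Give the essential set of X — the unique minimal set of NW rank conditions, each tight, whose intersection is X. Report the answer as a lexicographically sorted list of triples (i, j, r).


The tightest implied rank at each (i,j), from the 10 conditions:

  0 0 0 0 1
  0 0 0 1 2
  0 1 1 2 3
  1 2 2 3 4
  1 2 3 4 5

hence w(1..5) = (5, 4, 2, 1, 3).

Rothe diagram D(w) (8 cells), 3 SE-corners (essential conditions):

[(1, 4, 0), (2, 3, 0), (3, 1, 0)]


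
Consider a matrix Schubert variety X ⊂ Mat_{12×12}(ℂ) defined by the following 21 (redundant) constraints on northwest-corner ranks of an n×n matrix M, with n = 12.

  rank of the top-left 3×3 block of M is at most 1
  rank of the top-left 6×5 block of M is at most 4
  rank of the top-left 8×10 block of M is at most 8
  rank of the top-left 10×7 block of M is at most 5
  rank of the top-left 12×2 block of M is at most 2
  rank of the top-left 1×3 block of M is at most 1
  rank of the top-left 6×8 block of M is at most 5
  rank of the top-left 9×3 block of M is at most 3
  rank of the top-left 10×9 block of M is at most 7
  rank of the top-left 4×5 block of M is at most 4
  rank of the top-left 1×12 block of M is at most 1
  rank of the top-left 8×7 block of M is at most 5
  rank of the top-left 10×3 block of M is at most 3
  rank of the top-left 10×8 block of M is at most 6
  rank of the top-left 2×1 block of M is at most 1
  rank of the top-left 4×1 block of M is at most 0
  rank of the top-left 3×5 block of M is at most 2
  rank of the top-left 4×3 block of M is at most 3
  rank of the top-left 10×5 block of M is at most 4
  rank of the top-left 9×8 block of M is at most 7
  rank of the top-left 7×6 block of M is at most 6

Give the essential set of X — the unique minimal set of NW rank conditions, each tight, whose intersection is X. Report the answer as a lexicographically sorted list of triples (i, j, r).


Computing R[i][j] = min implied NW-rank bound (n=12, 21 conditions):

  R[1]: 0  1  1  1  1  1  1  1  1  1  1  1
  R[2]: 0  1  1  2  2  2  2  2  2  2  2  2
  R[3]: 0  1  1  2  2  3  3  3  3  3  3  3
  R[4]: 0  1  2  3  3  4  4  4  4  4  4  4
  R[5]: 1  2  3  4  4  5  5  5  5  5  5  5
  R[6]: 1  2  3  4  4  5  5  5  6  6  6  6
  R[7]: 1  2  3  4  4  5  5  6  7  7  7  7
  R[8]: 1  2  3  4  4  5  5  6  7  8  8  8
  R[9]: 1  2  3  4  4  5  5  6  7  8  9  9
  R[10]: 1  2  3  4  4  5  5  6  7  8  9  10
  R[11]: 1  2  3  4  5  6  6  7  8  9  10  11
  R[12]: 1  2  3  4  5  6  7  8  9  10  11  12

hence w(1..12) = (2, 4, 6, 3, 1, 9, 8, 10, 11, 12, 5, 7).

Rothe diagram D(w) (18 cells), 6 SE-corners (essential conditions):

[(3, 3, 1), (3, 5, 2), (4, 1, 0), (6, 8, 5), (10, 5, 4), (10, 7, 5)]


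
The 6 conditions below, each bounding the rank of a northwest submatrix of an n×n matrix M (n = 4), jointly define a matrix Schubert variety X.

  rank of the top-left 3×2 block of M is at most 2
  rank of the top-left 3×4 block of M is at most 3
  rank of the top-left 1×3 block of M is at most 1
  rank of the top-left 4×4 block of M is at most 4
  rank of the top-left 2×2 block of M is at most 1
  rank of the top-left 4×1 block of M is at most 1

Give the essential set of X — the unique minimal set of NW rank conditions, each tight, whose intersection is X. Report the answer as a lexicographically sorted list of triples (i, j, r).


Computing R[i][j] = min implied NW-rank bound (n=4, 6 conditions):

  R[1]: 1 1 1 1
  R[2]: 1 1 2 2
  R[3]: 1 2 3 3
  R[4]: 1 2 3 4

second differences of R give the permutation w = (1, 3, 2, 4).

Fulton essential set (the sole Rothe cell):

[(2, 2, 1)]


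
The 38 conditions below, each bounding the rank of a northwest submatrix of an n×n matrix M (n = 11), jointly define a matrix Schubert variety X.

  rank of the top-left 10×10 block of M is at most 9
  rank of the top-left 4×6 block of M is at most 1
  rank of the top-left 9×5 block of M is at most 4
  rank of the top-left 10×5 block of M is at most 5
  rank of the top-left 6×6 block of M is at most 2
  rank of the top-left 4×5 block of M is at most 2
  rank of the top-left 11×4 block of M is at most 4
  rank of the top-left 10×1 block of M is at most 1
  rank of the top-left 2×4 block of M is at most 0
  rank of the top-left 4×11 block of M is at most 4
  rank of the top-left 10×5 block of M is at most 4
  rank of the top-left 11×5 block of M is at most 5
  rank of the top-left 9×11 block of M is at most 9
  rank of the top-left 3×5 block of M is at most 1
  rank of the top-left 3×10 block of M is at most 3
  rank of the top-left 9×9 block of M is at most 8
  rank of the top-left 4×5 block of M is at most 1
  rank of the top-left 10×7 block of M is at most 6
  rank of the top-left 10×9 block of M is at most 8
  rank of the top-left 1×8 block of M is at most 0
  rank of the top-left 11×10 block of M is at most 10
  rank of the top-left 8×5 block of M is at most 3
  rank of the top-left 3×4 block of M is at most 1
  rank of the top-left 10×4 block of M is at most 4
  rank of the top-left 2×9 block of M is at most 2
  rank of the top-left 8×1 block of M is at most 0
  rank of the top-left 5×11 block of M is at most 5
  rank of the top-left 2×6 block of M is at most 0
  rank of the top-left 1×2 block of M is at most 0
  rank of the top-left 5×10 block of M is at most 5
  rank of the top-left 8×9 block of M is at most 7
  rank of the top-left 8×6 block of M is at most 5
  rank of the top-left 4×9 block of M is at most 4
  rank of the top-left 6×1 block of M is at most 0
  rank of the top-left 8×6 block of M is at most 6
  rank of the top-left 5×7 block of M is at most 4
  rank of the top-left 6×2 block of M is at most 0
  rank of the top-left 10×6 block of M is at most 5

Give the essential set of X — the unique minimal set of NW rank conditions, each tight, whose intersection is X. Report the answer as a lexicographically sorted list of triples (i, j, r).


Rank table r_w(11×11) implied by the 38 constraints:

  0, 0, 0, 0, 0, 0, 0, 0, 1, 1, 1
  0, 0, 0, 0, 0, 0, 1, 1, 2, 2, 2
  0, 0, 1, 1, 1, 1, 2, 2, 3, 3, 3
  0, 0, 1, 1, 1, 1, 2, 3, 4, 4, 4
  0, 0, 1, 2, 2, 2, 3, 4, 5, 5, 5
  0, 0, 1, 2, 2, 2, 3, 4, 5, 6, 6
  0, 1, 2, 3, 3, 3, 4, 5, 6, 7, 7
  0, 1, 2, 3, 3, 4, 5, 6, 7, 8, 8
  1, 2, 3, 4, 4, 5, 6, 7, 8, 9, 9
  1, 2, 3, 4, 4, 5, 6, 7, 8, 9, 10
  1, 2, 3, 4, 5, 6, 7, 8, 9, 10, 11

reading off 1-entries of Δ²R: w = (9, 7, 3, 8, 4, 10, 2, 6, 1, 11, 5).

Fulton essential set (8 of the 31 Rothe cells):

[(1, 8, 0), (2, 6, 0), (4, 6, 1), (6, 2, 0), (6, 6, 2), (8, 1, 0), (8, 5, 3), (10, 5, 4)]


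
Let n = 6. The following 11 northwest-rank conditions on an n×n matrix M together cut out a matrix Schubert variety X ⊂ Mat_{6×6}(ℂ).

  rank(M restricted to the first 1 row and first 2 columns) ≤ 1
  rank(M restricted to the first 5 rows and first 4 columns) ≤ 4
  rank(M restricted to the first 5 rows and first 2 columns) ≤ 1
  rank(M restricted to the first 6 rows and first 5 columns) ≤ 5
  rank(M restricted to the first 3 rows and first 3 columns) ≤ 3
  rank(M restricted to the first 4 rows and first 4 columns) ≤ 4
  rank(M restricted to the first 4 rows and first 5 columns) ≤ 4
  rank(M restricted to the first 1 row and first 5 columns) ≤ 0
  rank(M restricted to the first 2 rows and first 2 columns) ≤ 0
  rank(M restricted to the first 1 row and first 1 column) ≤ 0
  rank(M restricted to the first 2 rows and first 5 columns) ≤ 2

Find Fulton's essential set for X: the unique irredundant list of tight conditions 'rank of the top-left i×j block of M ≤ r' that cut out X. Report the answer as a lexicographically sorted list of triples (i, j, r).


The tightest implied rank at each (i,j), from the 11 conditions:

  row 1: 0, 0, 0, 0, 0, 1
  row 2: 0, 0, 1, 1, 1, 2
  row 3: 1, 1, 2, 2, 2, 3
  row 4: 1, 1, 2, 3, 3, 4
  row 5: 1, 1, 2, 3, 4, 5
  row 6: 1, 2, 3, 4, 5, 6

hence w(1..6) = (6, 3, 1, 4, 5, 2).

D(w) has 9 cells with 3 SE-corners; essential set:

[(1, 5, 0), (2, 2, 0), (5, 2, 1)]


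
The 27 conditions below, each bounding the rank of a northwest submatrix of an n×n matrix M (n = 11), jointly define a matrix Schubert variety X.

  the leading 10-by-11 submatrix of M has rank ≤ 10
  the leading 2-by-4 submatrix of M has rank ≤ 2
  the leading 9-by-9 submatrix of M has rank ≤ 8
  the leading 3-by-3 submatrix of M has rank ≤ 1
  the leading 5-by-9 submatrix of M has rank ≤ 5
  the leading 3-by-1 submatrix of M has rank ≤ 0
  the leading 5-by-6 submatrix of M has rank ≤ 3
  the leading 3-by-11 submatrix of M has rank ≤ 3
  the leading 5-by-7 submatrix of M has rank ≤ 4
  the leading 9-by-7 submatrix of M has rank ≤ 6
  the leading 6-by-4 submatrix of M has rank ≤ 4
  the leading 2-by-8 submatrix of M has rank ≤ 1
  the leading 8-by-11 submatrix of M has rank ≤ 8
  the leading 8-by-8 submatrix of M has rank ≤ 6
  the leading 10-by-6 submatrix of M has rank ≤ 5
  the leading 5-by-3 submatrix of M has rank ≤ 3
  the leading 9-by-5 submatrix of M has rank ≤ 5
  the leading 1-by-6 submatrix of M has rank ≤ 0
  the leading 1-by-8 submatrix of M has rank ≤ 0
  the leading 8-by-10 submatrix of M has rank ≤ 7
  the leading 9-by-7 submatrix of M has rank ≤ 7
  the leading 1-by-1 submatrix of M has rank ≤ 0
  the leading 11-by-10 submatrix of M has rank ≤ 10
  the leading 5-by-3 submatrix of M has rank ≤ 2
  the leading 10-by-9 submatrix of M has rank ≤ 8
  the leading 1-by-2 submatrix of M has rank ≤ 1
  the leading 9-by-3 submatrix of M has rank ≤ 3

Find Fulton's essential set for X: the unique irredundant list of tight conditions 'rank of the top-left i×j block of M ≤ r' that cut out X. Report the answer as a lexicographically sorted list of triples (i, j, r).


Recovering R(i,j) via the rank-extension bound from the 27 conditions:

  i=1: 0, 0, 0, 0, 0, 0, 0, 0, 1, 1, 1
  i=2: 0, 1, 1, 1, 1, 1, 1, 1, 2, 2, 2
  i=3: 0, 1, 1, 2, 2, 2, 2, 2, 3, 3, 3
  i=4: 1, 2, 2, 3, 3, 3, 3, 3, 4, 4, 4
  i=5: 1, 2, 2, 3, 3, 3, 4, 4, 5, 5, 5
  i=6: 1, 2, 3, 4, 4, 4, 5, 5, 6, 6, 6
  i=7: 1, 2, 3, 4, 5, 5, 6, 6, 7, 7, 7
  i=8: 1, 2, 3, 4, 5, 5, 6, 6, 7, 7, 8
  i=9: 1, 2, 3, 4, 5, 5, 6, 7, 8, 8, 9
  i=10: 1, 2, 3, 4, 5, 5, 6, 7, 8, 9, 10
  i=11: 1, 2, 3, 4, 5, 6, 7, 8, 9, 10, 11

second differences of R give the permutation w = (9, 2, 4, 1, 7, 3, 5, 11, 8, 10, 6).

|D(w)|=19, |Ess(w)|=8:

[(1, 8, 0), (3, 1, 0), (3, 3, 1), (5, 3, 2), (5, 6, 3), (8, 8, 6), (8, 10, 7), (10, 6, 5)]


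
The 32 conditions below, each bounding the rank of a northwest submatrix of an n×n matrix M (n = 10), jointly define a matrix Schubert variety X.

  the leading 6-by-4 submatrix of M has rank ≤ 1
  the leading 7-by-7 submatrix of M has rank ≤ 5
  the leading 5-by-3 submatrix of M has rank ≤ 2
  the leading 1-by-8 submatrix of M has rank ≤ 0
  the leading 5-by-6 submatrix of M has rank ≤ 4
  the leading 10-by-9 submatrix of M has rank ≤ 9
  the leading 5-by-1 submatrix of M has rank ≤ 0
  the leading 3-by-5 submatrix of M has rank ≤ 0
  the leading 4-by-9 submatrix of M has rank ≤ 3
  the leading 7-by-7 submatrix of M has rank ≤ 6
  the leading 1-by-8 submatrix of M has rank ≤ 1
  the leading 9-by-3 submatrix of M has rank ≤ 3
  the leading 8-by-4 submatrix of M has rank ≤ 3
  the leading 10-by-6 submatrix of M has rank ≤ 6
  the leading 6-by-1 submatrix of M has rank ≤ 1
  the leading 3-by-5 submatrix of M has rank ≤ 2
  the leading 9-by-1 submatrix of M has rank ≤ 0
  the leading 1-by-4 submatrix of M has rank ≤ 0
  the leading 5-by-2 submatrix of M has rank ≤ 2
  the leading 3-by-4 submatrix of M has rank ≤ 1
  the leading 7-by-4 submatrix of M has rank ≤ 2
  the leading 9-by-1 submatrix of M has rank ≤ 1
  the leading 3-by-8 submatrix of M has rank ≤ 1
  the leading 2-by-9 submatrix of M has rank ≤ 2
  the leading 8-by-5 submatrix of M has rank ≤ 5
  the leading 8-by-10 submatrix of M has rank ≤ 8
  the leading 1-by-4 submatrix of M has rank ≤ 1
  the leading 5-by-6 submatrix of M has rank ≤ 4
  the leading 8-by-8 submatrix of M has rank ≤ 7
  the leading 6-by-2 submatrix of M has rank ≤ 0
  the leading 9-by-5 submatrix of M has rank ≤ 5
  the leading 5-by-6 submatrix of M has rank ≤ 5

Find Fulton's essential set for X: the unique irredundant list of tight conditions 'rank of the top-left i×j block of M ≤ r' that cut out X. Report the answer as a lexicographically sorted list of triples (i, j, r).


Reconstructing r_w from the 32 given conditions:

  i=1: 0 0 0 0 0 0 0 0 1 1
  i=2: 0 0 0 0 0 1 1 1 2 2
  i=3: 0 0 0 0 0 1 1 1 2 3
  i=4: 0 0 1 1 1 2 2 2 3 4
  i=5: 0 0 1 1 2 3 3 3 4 5
  i=6: 0 0 1 1 2 3 4 4 5 6
  i=7: 0 1 2 2 3 4 5 5 6 7
  i=8: 0 1 2 3 4 5 6 6 7 8
  i=9: 0 1 2 3 4 5 6 7 8 9
  i=10: 1 2 3 4 5 6 7 8 9 10

the unique w with this rank table is (9, 6, 10, 3, 5, 7, 2, 4, 8, 1).

6 SE-corners of the 31-cell Rothe diagram give Ess(w):

[(1, 8, 0), (3, 5, 0), (3, 8, 1), (6, 2, 0), (6, 4, 1), (9, 1, 0)]


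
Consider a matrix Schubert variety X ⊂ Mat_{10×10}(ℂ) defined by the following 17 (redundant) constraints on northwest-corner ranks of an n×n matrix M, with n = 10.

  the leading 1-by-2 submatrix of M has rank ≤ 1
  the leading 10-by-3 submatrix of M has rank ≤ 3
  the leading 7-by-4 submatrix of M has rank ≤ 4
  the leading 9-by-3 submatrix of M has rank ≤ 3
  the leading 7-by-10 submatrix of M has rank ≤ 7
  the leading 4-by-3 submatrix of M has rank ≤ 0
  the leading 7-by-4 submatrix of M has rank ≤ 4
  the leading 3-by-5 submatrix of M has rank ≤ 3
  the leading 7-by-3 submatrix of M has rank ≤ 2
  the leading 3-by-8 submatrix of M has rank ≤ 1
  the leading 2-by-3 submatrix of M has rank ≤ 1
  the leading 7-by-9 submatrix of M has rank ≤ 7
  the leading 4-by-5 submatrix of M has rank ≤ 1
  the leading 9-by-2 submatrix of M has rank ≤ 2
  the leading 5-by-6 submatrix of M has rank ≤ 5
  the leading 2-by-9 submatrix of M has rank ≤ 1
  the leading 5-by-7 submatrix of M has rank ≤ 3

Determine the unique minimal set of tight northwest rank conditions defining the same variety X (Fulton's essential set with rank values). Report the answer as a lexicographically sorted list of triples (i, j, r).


Computing R[i][j] = min implied NW-rank bound (n=10, 17 conditions):

  R[1]: 0, 0, 0, 1, 1, 1, 1, 1, 1, 1
  R[2]: 0, 0, 0, 1, 1, 1, 1, 1, 1, 2
  R[3]: 0, 0, 0, 1, 1, 1, 1, 1, 2, 3
  R[4]: 0, 0, 0, 1, 1, 2, 2, 2, 3, 4
  R[5]: 1, 1, 1, 2, 2, 3, 3, 3, 4, 5
  R[6]: 1, 2, 2, 3, 3, 4, 4, 4, 5, 6
  R[7]: 1, 2, 2, 3, 4, 5, 5, 5, 6, 7
  R[8]: 1, 2, 3, 4, 5, 6, 6, 6, 7, 8
  R[9]: 1, 2, 3, 4, 5, 6, 7, 7, 8, 9
  R[10]: 1, 2, 3, 4, 5, 6, 7, 8, 9, 10

giving w = (4, 10, 9, 6, 1, 2, 5, 3, 7, 8) via Δ²R.

Fulton essential set (5 of the 23 Rothe cells):

[(2, 9, 1), (3, 8, 1), (4, 3, 0), (4, 5, 1), (7, 3, 2)]


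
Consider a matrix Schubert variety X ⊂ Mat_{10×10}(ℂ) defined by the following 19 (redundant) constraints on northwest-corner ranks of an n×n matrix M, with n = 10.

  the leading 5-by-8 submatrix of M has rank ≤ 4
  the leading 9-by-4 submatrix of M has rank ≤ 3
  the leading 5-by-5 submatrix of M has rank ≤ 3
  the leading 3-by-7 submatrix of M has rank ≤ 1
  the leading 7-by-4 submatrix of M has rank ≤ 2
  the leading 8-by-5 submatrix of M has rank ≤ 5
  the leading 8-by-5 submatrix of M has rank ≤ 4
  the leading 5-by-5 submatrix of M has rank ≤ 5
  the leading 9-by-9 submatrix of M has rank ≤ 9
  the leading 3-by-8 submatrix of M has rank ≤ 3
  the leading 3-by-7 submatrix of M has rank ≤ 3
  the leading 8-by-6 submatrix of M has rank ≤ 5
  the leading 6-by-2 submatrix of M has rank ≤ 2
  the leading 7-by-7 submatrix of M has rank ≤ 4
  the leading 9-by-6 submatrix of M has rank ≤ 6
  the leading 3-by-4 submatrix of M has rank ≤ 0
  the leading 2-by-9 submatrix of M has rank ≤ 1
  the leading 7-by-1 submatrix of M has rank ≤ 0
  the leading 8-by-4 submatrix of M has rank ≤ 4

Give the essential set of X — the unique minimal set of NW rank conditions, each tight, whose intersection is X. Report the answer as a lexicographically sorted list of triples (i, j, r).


Propagating the 19 rank bounds to every northwest block:

  i=1: 0 0 0 0 1 1 1 1 1 1
  i=2: 0 0 0 0 1 1 1 1 1 2
  i=3: 0 0 0 0 1 1 1 2 2 3
  i=4: 0 1 1 1 2 2 2 3 3 4
  i=5: 0 1 2 2 3 3 3 4 4 5
  i=6: 0 1 2 2 3 4 4 5 5 6
  i=7: 0 1 2 2 3 4 4 5 6 7
  i=8: 1 2 3 3 4 5 5 6 7 8
  i=9: 1 2 3 3 4 5 6 7 8 9
  i=10: 1 2 3 4 5 6 7 8 9 10

giving w = (5, 10, 8, 2, 3, 6, 9, 1, 7, 4) via Δ²R.

|D(w)|=26, |Ess(w)|=7:

[(2, 9, 1), (3, 4, 0), (3, 7, 1), (7, 1, 0), (7, 4, 2), (7, 7, 4), (9, 4, 3)]


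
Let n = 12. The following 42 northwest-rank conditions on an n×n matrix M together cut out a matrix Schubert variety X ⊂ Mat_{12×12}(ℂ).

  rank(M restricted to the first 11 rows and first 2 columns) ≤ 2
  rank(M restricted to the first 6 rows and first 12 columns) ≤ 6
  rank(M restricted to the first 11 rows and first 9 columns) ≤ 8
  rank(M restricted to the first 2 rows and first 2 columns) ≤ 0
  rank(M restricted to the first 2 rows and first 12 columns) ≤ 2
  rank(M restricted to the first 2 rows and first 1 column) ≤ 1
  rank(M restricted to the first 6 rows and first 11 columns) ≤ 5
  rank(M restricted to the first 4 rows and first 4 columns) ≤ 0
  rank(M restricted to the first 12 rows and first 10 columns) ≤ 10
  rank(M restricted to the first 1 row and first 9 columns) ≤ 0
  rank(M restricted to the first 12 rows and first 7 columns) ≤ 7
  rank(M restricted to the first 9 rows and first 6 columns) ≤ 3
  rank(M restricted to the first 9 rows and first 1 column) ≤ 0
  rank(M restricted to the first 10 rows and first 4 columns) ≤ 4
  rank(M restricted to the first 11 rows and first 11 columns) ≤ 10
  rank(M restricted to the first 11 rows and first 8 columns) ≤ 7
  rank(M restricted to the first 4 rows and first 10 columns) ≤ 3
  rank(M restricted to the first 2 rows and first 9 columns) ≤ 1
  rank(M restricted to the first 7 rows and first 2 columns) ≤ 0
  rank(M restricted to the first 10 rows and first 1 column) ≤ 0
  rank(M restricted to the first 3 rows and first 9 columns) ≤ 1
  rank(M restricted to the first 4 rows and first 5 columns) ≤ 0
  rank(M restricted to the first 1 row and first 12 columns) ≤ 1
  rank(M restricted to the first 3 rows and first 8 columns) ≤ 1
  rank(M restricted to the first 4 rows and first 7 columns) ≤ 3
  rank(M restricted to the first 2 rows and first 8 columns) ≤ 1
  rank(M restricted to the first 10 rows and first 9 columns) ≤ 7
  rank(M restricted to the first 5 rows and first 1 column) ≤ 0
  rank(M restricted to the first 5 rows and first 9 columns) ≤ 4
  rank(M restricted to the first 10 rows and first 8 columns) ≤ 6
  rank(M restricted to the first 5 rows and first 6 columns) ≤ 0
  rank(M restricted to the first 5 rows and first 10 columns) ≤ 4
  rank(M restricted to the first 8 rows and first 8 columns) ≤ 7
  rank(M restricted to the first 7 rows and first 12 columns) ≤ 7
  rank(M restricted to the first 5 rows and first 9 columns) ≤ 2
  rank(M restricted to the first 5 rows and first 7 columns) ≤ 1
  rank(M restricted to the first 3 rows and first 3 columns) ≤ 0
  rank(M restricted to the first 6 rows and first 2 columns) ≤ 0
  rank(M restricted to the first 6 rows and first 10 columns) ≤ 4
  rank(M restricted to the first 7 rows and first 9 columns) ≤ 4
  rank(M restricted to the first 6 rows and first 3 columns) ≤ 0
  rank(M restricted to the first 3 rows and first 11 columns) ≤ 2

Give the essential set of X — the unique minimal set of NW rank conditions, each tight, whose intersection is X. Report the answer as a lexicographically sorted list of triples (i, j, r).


Reconstructing r_w from the 42 given conditions:

  row 1: 0 0 0 0 0 0 0 0 0 1 1 1
  row 2: 0 0 0 0 0 0 1 1 1 2 2 2
  row 3: 0 0 0 0 0 0 1 1 1 2 2 3
  row 4: 0 0 0 0 0 0 1 2 2 3 3 4
  row 5: 0 0 0 0 0 0 1 2 2 3 4 5
  row 6: 0 0 0 1 1 1 2 3 3 4 5 6
  row 7: 0 0 1 2 2 2 3 4 4 5 6 7
  row 8: 0 1 2 3 3 3 4 5 5 6 7 8
  row 9: 0 1 2 3 3 3 4 5 6 7 8 9
  row 10: 0 1 2 3 4 4 5 6 7 8 9 10
  row 11: 1 2 3 4 5 5 6 7 8 9 10 11
  row 12: 1 2 3 4 5 6 7 8 9 10 11 12

reading off 1-entries of Δ²R: w = (10, 7, 12, 8, 11, 4, 3, 2, 9, 5, 1, 6).

D(w) has 47 cells with 9 SE-corners; essential set:

[(1, 9, 0), (3, 9, 1), (3, 11, 2), (5, 6, 0), (5, 9, 2), (6, 3, 0), (7, 2, 0), (9, 6, 3), (10, 1, 0)]


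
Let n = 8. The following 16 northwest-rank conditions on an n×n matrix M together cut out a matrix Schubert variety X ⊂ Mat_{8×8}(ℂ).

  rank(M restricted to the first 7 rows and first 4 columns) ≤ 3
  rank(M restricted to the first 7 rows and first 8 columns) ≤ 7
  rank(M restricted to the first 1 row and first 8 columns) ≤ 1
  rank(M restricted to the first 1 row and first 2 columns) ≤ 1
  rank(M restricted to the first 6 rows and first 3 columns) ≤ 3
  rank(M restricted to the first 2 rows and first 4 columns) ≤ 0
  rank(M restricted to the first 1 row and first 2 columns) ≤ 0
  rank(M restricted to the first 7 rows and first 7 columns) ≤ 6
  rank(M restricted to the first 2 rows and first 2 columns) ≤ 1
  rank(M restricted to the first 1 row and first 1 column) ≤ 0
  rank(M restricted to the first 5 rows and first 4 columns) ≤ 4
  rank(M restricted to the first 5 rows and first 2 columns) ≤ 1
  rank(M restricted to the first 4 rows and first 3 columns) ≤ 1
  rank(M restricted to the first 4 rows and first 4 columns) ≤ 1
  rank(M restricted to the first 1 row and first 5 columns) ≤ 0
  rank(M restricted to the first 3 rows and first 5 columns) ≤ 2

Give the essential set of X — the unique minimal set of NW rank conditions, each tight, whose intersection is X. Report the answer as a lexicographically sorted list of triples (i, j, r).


Propagating the 16 rank bounds to every northwest block:

  0 0 0 0 0 1 1 1
  0 0 0 0 1 2 2 2
  1 1 1 1 2 3 3 3
  1 1 1 1 2 3 4 4
  1 1 2 2 3 4 5 5
  1 2 3 3 4 5 6 6
  1 2 3 3 4 5 6 7
  1 2 3 4 5 6 7 8

reading off 1-entries of Δ²R: w = (6, 5, 1, 7, 3, 2, 8, 4).

5 SE-corners of the 14-cell Rothe diagram give Ess(w):

[(1, 5, 0), (2, 4, 0), (4, 4, 1), (5, 2, 1), (7, 4, 3)]


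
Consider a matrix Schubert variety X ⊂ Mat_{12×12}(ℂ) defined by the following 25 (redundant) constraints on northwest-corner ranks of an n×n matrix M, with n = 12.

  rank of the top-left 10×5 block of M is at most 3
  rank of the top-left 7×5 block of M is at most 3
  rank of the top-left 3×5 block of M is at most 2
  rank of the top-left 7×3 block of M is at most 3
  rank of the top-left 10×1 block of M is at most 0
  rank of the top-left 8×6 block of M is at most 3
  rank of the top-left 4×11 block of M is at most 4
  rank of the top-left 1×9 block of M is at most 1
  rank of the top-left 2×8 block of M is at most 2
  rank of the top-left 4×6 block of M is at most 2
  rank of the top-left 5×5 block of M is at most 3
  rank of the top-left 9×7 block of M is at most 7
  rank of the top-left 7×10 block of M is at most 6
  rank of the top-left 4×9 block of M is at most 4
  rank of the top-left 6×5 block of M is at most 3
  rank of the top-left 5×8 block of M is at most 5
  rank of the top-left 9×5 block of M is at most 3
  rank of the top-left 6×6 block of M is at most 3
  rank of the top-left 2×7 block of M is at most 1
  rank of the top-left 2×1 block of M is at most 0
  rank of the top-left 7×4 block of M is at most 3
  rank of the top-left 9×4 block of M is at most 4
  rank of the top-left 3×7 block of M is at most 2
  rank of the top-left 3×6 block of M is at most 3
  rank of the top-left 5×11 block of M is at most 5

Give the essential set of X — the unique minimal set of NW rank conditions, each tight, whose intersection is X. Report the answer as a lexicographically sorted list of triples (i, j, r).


Propagating the 25 rank bounds to every northwest block:

  R[1]: 0, 1, 1, 1, 1, 1, 1, 1, 1, 1, 1, 1
  R[2]: 0, 1, 1, 1, 1, 1, 1, 2, 2, 2, 2, 2
  R[3]: 0, 1, 2, 2, 2, 2, 2, 3, 3, 3, 3, 3
  R[4]: 0, 1, 2, 2, 2, 2, 3, 4, 4, 4, 4, 4
  R[5]: 0, 1, 2, 3, 3, 3, 4, 5, 5, 5, 5, 5
  R[6]: 0, 1, 2, 3, 3, 3, 4, 5, 6, 6, 6, 6
  R[7]: 0, 1, 2, 3, 3, 3, 4, 5, 6, 6, 7, 7
  R[8]: 0, 1, 2, 3, 3, 3, 4, 5, 6, 7, 8, 8
  R[9]: 0, 1, 2, 3, 3, 4, 5, 6, 7, 8, 9, 9
  R[10]: 0, 1, 2, 3, 3, 4, 5, 6, 7, 8, 9, 10
  R[11]: 1, 2, 3, 4, 4, 5, 6, 7, 8, 9, 10, 11
  R[12]: 1, 2, 3, 4, 5, 6, 7, 8, 9, 10, 11, 12

the unique w with this rank table is (2, 8, 3, 7, 4, 9, 11, 10, 6, 12, 1, 5).

Rothe diagram D(w) (27 cells), 6 SE-corners (essential conditions):

[(2, 7, 1), (4, 6, 2), (7, 10, 6), (8, 6, 3), (10, 1, 0), (10, 5, 3)]


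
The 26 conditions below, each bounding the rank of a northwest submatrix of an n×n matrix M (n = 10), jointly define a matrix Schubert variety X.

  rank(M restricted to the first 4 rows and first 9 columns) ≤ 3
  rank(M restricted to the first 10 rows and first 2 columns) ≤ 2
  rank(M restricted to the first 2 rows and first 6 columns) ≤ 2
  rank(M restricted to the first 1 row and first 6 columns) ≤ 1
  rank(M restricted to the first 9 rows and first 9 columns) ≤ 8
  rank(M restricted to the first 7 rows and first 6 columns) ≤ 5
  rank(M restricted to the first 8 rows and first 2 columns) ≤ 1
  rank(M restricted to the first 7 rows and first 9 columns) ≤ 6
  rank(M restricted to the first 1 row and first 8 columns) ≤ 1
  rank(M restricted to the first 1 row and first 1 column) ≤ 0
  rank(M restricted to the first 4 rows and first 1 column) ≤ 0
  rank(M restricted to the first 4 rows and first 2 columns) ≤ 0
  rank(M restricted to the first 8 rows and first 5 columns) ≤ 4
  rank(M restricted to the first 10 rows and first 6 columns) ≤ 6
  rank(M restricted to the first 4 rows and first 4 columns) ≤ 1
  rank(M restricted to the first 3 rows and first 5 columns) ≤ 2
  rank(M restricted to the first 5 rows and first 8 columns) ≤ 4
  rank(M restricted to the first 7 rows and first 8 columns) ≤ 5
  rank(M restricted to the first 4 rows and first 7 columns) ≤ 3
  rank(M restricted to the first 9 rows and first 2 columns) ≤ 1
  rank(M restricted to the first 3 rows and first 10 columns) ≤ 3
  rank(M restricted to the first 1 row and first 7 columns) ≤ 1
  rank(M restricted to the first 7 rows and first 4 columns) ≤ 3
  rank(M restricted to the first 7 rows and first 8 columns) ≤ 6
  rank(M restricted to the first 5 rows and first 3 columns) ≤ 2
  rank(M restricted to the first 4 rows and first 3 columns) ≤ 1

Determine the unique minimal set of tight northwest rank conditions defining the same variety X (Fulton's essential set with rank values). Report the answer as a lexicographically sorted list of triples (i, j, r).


Rank table r_w(10×10) implied by the 26 constraints:

  row 1: 0, 0, 1, 1, 1, 1, 1, 1, 1, 1
  row 2: 0, 0, 1, 1, 2, 2, 2, 2, 2, 2
  row 3: 0, 0, 1, 1, 2, 3, 3, 3, 3, 3
  row 4: 0, 0, 1, 1, 2, 3, 3, 3, 3, 4
  row 5: 1, 1, 2, 2, 3, 4, 4, 4, 4, 5
  row 6: 1, 1, 2, 3, 4, 5, 5, 5, 5, 6
  row 7: 1, 1, 2, 3, 4, 5, 5, 5, 6, 7
  row 8: 1, 1, 2, 3, 4, 5, 6, 6, 7, 8
  row 9: 1, 1, 2, 3, 4, 5, 6, 7, 8, 9
  row 10: 1, 2, 3, 4, 5, 6, 7, 8, 9, 10

hence w(1..10) = (3, 5, 6, 10, 1, 4, 9, 7, 8, 2).

ℓ(w)=20; the 5 essential cells (i,j,r):

[(4, 2, 0), (4, 4, 1), (4, 9, 3), (7, 8, 5), (9, 2, 1)]


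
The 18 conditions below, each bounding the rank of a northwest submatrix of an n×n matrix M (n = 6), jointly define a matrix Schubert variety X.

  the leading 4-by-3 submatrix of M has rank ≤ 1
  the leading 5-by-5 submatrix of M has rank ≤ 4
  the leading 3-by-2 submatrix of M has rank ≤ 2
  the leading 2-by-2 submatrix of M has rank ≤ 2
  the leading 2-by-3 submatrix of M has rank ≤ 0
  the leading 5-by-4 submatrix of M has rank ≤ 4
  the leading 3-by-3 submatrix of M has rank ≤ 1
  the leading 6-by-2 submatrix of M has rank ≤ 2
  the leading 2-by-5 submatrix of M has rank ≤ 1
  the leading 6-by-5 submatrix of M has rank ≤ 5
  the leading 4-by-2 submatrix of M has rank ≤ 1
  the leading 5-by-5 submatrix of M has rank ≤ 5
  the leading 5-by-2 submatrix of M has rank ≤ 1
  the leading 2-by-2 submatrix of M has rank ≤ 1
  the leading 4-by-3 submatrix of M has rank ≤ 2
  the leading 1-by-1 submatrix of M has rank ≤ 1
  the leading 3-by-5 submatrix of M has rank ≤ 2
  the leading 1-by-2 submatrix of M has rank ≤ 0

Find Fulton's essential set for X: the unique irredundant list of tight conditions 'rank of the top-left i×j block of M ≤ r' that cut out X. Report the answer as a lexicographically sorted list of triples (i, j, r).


Computing R[i][j] = min implied NW-rank bound (n=6, 18 conditions):

  R[1]: 0 | 0 | 0 | 1 | 1 | 1
  R[2]: 0 | 0 | 0 | 1 | 1 | 2
  R[3]: 1 | 1 | 1 | 2 | 2 | 3
  R[4]: 1 | 1 | 1 | 2 | 3 | 4
  R[5]: 1 | 1 | 2 | 3 | 4 | 5
  R[6]: 1 | 2 | 3 | 4 | 5 | 6

so w = (4, 6, 1, 5, 3, 2).

D(w) has 10 cells with 4 SE-corners; essential set:

[(2, 3, 0), (2, 5, 1), (4, 3, 1), (5, 2, 1)]
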